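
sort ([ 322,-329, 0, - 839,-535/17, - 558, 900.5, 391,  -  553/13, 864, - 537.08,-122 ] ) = [- 839,-558,  -  537.08, - 329,-122, - 553/13,  -  535/17, 0, 322, 391,864, 900.5] 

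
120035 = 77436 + 42599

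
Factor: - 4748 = -2^2*1187^1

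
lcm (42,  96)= 672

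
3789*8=30312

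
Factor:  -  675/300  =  - 2^( - 2) * 3^2= - 9/4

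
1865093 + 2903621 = 4768714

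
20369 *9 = 183321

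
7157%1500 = 1157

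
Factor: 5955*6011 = 3^1*5^1*397^1*6011^1 = 35795505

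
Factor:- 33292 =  - 2^2*7^1*29^1*41^1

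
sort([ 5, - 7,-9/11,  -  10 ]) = [  -  10,-7, - 9/11, 5]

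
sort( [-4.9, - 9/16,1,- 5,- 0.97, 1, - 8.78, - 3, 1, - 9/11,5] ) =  [ - 8.78,-5,-4.9 , -3, - 0.97, - 9/11, - 9/16,1,1,1,5 ] 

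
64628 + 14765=79393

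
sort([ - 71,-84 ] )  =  [  -  84, - 71]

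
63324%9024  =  156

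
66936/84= 796 +6/7 = 796.86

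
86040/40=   2151 = 2151.00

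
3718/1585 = 2+548/1585 = 2.35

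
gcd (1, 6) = 1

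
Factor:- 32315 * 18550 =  - 599443250 = - 2^1 * 5^3*7^1*23^1*53^1*281^1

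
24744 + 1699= 26443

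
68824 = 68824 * 1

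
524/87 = 6 + 2/87=6.02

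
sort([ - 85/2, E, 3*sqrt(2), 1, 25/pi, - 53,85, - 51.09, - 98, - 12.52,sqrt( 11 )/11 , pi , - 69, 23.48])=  [ - 98,  -  69 ,  -  53, - 51.09, - 85/2, - 12.52, sqrt (11 ) /11, 1,  E, pi,  3*sqrt( 2 ),25/pi,23.48, 85]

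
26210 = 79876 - 53666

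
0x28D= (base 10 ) 653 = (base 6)3005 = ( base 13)3b3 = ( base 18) 205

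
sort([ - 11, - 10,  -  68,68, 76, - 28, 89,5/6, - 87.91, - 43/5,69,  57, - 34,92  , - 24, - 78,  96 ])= [ - 87.91, - 78, - 68,-34, - 28, - 24, - 11, - 10, - 43/5,  5/6, 57, 68,69,76,89,92,96]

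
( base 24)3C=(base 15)59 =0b1010100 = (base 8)124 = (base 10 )84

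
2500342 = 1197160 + 1303182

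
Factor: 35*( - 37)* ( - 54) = 69930 =2^1 * 3^3*5^1*7^1*37^1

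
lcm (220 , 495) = 1980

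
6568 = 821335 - 814767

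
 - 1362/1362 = -1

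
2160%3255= 2160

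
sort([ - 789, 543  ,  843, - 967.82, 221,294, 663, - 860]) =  [- 967.82,-860, - 789, 221, 294, 543,  663, 843]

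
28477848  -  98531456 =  - 70053608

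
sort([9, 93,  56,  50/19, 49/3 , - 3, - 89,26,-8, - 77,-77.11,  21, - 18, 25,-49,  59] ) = [ - 89,-77.11,-77, - 49,-18 , - 8,-3,50/19, 9 , 49/3, 21, 25, 26,56, 59,  93]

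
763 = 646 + 117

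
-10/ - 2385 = 2/477 = 0.00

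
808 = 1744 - 936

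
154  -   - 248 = 402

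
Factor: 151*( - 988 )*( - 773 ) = 115322324 =2^2*13^1*19^1 * 151^1*773^1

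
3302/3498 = 1651/1749 = 0.94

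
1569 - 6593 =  - 5024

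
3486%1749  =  1737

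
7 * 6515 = 45605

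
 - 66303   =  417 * (-159) 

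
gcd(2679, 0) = 2679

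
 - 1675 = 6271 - 7946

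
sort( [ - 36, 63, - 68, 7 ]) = [-68,  -  36,  7,63] 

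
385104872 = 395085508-9980636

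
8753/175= 8753/175= 50.02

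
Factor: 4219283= 4219283^1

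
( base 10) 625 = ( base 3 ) 212011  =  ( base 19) 1DH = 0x271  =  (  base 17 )22d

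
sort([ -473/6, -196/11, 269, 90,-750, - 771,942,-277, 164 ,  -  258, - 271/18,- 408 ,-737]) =[  -  771,-750, - 737, - 408 , - 277, - 258,- 473/6 , - 196/11,-271/18, 90, 164 , 269,942 ] 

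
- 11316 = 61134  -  72450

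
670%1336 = 670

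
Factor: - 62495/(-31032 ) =145/72 = 2^( - 3) * 3^( - 2)*5^1*29^1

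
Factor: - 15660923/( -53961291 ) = 3^( - 2)*5995699^( - 1)*15660923^1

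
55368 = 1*55368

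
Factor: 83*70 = 2^1* 5^1  *7^1*83^1= 5810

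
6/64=3/32 = 0.09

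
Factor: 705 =3^1*5^1*47^1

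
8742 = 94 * 93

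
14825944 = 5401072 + 9424872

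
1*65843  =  65843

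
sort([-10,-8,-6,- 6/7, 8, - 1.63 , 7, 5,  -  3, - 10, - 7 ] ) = [ - 10  , - 10, - 8,-7,-6,-3 , - 1.63,-6/7,5, 7,8] 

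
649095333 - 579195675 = 69899658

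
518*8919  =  4620042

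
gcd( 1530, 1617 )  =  3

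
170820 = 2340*73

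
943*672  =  633696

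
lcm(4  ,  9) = 36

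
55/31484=55/31484 = 0.00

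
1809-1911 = -102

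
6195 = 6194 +1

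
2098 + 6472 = 8570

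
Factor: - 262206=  - 2^1*3^2*7^1*2081^1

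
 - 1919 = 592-2511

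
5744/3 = 5744/3 = 1914.67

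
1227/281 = 1227/281 = 4.37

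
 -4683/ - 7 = 669/1  =  669.00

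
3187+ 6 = 3193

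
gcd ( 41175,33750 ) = 675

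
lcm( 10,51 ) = 510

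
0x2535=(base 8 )22465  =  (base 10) 9525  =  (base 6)112033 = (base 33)8OL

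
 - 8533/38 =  -8533/38= - 224.55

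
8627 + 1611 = 10238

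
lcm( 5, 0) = 0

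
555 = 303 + 252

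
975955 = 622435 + 353520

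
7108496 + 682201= 7790697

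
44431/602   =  44431/602 = 73.81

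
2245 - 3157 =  - 912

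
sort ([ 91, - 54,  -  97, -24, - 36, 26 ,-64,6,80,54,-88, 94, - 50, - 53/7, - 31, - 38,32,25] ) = [ - 97,-88, - 64, - 54 , - 50, - 38, - 36, - 31, - 24, - 53/7,6,25, 26 , 32, 54,80,91, 94]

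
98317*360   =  35394120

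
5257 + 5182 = 10439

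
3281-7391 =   -  4110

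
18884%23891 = 18884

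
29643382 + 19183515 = 48826897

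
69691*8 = 557528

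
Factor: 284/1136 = 1/4 = 2^( - 2)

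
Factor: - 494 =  - 2^1*13^1*19^1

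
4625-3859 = 766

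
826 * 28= 23128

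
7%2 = 1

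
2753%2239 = 514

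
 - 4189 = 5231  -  9420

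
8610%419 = 230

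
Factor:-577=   -  577^1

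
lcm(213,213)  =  213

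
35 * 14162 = 495670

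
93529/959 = 93529/959 = 97.53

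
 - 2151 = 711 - 2862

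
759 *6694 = 5080746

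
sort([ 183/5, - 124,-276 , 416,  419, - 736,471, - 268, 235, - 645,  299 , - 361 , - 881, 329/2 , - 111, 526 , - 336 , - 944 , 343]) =[-944, - 881, - 736 , - 645, - 361, - 336, - 276, - 268, - 124 , - 111, 183/5,329/2,  235 , 299,343, 416,419,  471 , 526]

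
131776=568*232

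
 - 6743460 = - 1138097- 5605363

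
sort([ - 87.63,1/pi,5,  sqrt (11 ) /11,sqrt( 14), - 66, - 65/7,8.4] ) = [ - 87.63, - 66, - 65/7, sqrt (11)/11,1/pi,sqrt( 14) , 5, 8.4] 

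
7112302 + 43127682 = 50239984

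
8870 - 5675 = 3195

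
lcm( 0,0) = 0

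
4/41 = 4/41=0.10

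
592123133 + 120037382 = 712160515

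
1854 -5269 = - 3415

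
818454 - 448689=369765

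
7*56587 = 396109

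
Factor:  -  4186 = - 2^1*7^1 * 13^1*23^1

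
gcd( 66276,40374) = 18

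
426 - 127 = 299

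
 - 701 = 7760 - 8461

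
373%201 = 172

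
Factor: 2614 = 2^1*1307^1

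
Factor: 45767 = 45767^1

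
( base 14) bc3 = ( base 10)2327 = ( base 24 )40n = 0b100100010111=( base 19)689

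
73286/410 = 178 + 153/205 = 178.75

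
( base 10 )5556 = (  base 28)72C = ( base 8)12664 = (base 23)ABD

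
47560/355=133 + 69/71=133.97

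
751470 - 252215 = 499255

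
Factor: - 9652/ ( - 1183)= 2^2*7^( - 1 )*13^( - 2)*19^1*127^1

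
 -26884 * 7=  - 188188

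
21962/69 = 21962/69 = 318.29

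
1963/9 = 1963/9 = 218.11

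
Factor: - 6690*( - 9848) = 2^4*3^1*5^1  *223^1*1231^1 = 65883120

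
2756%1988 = 768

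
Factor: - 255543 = -3^1 * 103^1 *827^1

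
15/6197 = 15/6197=0.00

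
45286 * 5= 226430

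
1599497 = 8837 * 181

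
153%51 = 0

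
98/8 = 49/4 = 12.25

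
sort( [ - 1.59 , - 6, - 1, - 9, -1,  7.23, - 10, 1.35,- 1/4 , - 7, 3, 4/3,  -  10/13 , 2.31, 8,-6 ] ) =[ - 10, - 9, - 7, - 6, - 6, - 1.59 , - 1, - 1, - 10/13, - 1/4,4/3 , 1.35, 2.31, 3, 7.23,8]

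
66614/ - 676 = -33307/338 = - 98.54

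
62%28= 6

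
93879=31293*3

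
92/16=5+3/4 = 5.75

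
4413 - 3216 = 1197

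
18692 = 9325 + 9367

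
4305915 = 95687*45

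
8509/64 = 8509/64  =  132.95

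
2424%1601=823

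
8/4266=4/2133  =  0.00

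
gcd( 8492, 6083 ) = 11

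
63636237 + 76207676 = 139843913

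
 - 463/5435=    - 463/5435 = - 0.09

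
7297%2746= 1805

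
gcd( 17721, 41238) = 9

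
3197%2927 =270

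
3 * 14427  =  43281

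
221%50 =21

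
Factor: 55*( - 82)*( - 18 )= 2^2  *  3^2 * 5^1*11^1 *41^1  =  81180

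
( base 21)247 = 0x3CD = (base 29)14G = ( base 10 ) 973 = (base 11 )805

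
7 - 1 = 6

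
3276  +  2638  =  5914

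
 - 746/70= - 11 + 12/35 = - 10.66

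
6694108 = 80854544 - 74160436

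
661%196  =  73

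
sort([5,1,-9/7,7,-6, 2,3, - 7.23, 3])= [- 7.23,-6, - 9/7,1, 2,3,3,5, 7 ]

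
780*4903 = 3824340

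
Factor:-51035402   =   - 2^1*11^1  *2319791^1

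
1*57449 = 57449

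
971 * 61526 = 59741746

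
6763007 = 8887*761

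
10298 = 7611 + 2687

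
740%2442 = 740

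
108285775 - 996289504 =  - 888003729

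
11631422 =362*32131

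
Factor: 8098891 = 83^1 * 97577^1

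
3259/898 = 3 + 565/898=3.63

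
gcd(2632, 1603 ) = 7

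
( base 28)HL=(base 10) 497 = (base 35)e7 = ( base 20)14H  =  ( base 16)1f1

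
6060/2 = 3030= 3030.00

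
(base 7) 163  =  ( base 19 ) 4I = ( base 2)1011110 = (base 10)94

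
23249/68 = 341+ 61/68 = 341.90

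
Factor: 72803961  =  3^3*727^1*3709^1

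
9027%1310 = 1167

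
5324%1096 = 940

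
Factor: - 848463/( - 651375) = 282821/217125 = 3^(-2)*5^( - 3 ) *7^1*11^1*193^(-1) * 3673^1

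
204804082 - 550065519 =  -345261437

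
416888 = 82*5084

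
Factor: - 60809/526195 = -5^(-1)*7^2*17^1*73^1 * 105239^( - 1)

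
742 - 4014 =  - 3272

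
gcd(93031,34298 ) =1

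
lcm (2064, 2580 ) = 10320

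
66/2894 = 33/1447 = 0.02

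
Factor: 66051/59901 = 3^1*179^1*487^ (-1 ) = 537/487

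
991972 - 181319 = 810653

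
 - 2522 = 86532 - 89054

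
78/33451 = 78/33451 = 0.00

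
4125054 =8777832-4652778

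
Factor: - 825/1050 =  - 2^( - 1)* 7^(-1)*11^1 = -  11/14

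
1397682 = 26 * 53757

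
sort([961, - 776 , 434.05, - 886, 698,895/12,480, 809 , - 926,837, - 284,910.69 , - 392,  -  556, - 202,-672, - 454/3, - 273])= [ - 926, - 886, - 776, - 672,  -  556, - 392, - 284,-273,  -  202, - 454/3 , 895/12,  434.05,480, 698, 809,837, 910.69,961]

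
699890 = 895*782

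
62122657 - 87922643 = -25799986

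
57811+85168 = 142979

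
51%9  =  6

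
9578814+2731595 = 12310409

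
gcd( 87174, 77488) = 9686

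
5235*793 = 4151355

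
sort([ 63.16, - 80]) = [ - 80, 63.16]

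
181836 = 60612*3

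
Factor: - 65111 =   -  65111^1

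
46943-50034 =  - 3091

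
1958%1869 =89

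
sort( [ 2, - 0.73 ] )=[ - 0.73, 2 ]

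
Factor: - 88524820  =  - 2^2*5^1*29^1*152629^1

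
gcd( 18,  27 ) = 9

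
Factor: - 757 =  - 757^1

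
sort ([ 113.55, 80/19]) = [80/19, 113.55]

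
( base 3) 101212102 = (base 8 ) 17362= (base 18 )1682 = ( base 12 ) 4702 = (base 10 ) 7922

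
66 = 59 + 7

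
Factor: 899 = 29^1*31^1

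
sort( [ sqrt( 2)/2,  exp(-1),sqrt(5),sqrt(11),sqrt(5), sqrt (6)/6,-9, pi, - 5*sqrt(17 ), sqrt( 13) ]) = [-5*sqrt( 17 ), - 9 , exp( - 1 ),  sqrt( 6 )/6, sqrt(2 )/2,sqrt (5 ), sqrt (5), pi,sqrt ( 11 ),  sqrt( 13) ]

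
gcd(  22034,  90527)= 1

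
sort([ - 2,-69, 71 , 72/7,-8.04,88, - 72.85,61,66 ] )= [ - 72.85, - 69,-8.04 ,  -  2, 72/7,61,66,71 , 88 ] 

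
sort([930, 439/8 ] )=[ 439/8,930] 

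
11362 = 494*23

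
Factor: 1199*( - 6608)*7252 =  - 57457537984=- 2^6*7^3*11^1 *37^1*59^1*109^1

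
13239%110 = 39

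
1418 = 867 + 551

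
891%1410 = 891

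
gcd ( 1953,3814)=1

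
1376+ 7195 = 8571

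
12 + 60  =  72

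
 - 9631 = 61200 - 70831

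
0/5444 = 0   =  0.00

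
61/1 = 61 = 61.00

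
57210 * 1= 57210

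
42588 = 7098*6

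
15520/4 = 3880 = 3880.00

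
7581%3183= 1215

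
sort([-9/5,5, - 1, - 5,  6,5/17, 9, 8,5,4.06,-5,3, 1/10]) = [ - 5, - 5, - 9/5,-1,1/10,5/17, 3,4.06,5,5,6,8,  9] 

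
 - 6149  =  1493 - 7642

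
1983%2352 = 1983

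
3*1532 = 4596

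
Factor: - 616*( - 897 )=2^3 * 3^1*7^1 * 11^1 * 13^1*23^1=552552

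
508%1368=508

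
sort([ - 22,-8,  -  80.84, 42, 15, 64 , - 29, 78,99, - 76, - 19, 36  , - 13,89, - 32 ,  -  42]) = [  -  80.84 ,  -  76 , - 42, - 32, - 29, - 22, - 19, - 13, - 8, 15, 36,42,64,  78, 89,  99 ]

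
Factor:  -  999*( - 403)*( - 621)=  - 250012737 = - 3^6*13^1*23^1*31^1*37^1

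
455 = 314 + 141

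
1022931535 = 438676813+584254722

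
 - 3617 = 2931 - 6548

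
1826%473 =407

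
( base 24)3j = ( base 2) 1011011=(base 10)91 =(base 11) 83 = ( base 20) 4b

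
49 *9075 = 444675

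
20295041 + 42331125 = 62626166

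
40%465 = 40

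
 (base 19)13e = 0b110110000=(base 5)3212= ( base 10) 432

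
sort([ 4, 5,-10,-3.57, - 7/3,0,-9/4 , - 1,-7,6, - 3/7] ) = [-10, - 7, - 3.57,-7/3, - 9/4, - 1, - 3/7, 0,4, 5,6]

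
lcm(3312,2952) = 135792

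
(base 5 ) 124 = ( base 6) 103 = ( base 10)39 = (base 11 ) 36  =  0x27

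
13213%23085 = 13213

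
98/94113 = 98/94113 = 0.00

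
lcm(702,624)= 5616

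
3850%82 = 78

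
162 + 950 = 1112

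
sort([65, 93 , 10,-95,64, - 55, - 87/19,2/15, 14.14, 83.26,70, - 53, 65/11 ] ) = [ - 95, - 55, - 53, - 87/19, 2/15, 65/11, 10, 14.14  ,  64, 65,70, 83.26,93 ] 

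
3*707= 2121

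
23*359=8257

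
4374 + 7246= 11620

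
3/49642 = 3/49642 = 0.00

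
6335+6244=12579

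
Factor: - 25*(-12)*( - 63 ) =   -  2^2*3^3*5^2*7^1 = - 18900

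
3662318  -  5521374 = -1859056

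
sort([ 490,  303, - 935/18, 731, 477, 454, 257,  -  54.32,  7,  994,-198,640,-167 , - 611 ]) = [ - 611,- 198, - 167,-54.32 , - 935/18, 7,  257,  303, 454,477 , 490,640 , 731 , 994]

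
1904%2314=1904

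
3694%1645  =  404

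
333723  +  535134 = 868857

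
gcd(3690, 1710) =90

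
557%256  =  45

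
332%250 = 82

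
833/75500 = 833/75500= 0.01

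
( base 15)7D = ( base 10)118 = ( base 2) 1110110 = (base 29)42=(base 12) 9A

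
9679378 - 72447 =9606931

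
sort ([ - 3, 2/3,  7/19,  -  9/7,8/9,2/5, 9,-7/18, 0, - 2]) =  [ - 3,- 2, - 9/7 , - 7/18,0,7/19,2/5,2/3,8/9,9 ]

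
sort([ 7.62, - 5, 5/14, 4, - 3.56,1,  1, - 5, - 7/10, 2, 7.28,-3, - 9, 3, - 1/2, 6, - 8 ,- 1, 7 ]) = [ - 9,-8,-5, - 5, - 3.56, -3,  -  1, - 7/10, - 1/2,5/14, 1, 1, 2, 3, 4, 6, 7,7.28, 7.62]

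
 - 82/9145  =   - 82/9145 =-0.01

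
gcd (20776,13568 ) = 424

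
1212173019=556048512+656124507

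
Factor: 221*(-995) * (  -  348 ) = 2^2*3^1*5^1*13^1*17^1*29^1*199^1 = 76523460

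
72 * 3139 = 226008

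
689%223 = 20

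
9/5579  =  9/5579 = 0.00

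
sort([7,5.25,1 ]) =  [1, 5.25,7]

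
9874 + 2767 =12641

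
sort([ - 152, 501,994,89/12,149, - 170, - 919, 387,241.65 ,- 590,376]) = [ - 919, - 590,  -  170,  -  152,89/12,149,241.65,376,387, 501,994]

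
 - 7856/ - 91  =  86 + 30/91=86.33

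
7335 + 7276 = 14611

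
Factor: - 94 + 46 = - 48= - 2^4*3^1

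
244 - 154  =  90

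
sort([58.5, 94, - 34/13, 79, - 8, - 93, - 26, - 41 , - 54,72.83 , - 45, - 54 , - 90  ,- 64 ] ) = [ - 93, - 90, -64, - 54,-54, - 45 ,-41, - 26, - 8, - 34/13,58.5, 72.83, 79, 94 ] 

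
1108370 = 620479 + 487891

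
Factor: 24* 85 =2040  =  2^3 * 3^1*5^1 * 17^1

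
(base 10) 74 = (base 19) 3H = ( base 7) 134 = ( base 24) 32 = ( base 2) 1001010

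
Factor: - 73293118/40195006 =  - 36646559/20097503 = - 41^( - 1) * 490183^ ( - 1 )*36646559^1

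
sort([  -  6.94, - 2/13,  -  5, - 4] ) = [  -  6.94, - 5,-4,  -  2/13 ]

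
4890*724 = 3540360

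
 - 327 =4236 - 4563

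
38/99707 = 38/99707 = 0.00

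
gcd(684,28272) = 228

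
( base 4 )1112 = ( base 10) 86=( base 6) 222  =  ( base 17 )51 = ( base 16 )56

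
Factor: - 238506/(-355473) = 2^1*3^(-1)*311^( - 1)*313^1 = 626/933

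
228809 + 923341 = 1152150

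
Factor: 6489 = 3^2*7^1*103^1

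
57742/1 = 57742 = 57742.00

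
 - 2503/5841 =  - 1+3338/5841 = - 0.43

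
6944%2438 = 2068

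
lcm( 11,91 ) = 1001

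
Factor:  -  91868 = - 2^2*7^1*17^1*193^1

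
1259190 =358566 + 900624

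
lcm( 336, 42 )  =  336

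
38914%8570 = 4634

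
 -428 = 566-994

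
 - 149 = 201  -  350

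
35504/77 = 461 + 1/11 = 461.09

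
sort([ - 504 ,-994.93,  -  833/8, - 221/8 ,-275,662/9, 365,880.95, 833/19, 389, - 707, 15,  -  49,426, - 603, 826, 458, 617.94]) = [ - 994.93,-707,-603, - 504,-275, - 833/8 ,  -  49,-221/8,15, 833/19,662/9, 365, 389,426,458 , 617.94, 826 , 880.95]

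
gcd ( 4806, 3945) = 3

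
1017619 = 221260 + 796359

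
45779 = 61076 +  - 15297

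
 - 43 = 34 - 77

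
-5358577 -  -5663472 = 304895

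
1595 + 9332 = 10927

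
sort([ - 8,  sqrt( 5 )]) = [-8,sqrt( 5) ] 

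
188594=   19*9926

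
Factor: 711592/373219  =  2^3*11^( -1)*37^( - 1)*97^1 = 776/407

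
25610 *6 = 153660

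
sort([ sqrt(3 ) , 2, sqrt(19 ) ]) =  [ sqrt(3) , 2,sqrt(19 )]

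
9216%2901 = 513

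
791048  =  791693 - 645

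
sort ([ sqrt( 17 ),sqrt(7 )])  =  [sqrt(7 ),sqrt(17)]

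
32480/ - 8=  - 4060/1 = - 4060.00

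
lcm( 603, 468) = 31356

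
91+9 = 100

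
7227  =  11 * 657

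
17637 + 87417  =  105054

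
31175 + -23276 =7899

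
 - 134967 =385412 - 520379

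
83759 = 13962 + 69797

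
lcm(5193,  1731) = 5193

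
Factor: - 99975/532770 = -155/826= - 2^( - 1)*5^1 * 7^(  -  1 )*31^1*  59^( - 1 ) 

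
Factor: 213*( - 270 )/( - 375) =3834/25 = 2^1*3^3*  5^( - 2 )*71^1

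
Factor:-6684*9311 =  - 2^2*3^1 * 557^1*9311^1 = - 62234724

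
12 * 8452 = 101424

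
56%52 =4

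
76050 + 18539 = 94589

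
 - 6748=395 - 7143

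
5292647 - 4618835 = 673812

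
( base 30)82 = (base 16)F2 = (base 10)242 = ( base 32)7I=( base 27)8Q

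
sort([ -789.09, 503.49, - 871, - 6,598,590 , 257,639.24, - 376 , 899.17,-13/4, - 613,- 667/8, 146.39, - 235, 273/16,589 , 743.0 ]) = [ - 871,  -  789.09,  -  613,  -  376, - 235,-667/8, - 6,-13/4,273/16 , 146.39,257,503.49,589, 590,598,639.24,  743.0,899.17]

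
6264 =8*783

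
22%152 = 22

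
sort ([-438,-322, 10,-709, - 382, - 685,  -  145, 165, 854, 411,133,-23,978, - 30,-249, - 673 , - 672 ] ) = [  -  709 , - 685, - 673,  -  672, - 438,-382 , - 322, - 249, -145, - 30, - 23, 10,133,165,411,854,978] 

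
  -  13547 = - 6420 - 7127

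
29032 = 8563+20469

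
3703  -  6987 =-3284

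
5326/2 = 2663=2663.00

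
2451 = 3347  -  896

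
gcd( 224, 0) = 224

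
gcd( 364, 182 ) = 182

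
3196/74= 43  +  7/37 =43.19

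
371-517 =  -146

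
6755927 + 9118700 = 15874627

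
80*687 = 54960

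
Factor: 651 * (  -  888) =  - 578088 = - 2^3*3^2 * 7^1 * 31^1*37^1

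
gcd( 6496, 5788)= 4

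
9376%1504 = 352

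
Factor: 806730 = 2^1*3^1*5^1*26891^1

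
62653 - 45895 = 16758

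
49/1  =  49  =  49.00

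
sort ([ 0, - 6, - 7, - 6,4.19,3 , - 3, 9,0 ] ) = [ - 7, - 6, - 6,-3,0,0, 3, 4.19,9 ] 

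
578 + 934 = 1512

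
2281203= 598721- - 1682482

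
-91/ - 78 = 7/6 = 1.17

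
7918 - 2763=5155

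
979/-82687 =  - 89/7517 = -0.01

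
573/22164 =191/7388 =0.03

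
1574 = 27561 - 25987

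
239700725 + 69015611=308716336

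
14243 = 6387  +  7856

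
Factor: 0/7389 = 0 = 0^1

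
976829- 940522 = 36307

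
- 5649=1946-7595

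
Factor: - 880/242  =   - 2^3 *5^1*11^( - 1)  =  -  40/11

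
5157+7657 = 12814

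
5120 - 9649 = -4529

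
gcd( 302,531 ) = 1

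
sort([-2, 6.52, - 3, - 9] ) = [ -9,-3,-2,6.52 ] 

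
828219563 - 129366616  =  698852947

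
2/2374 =1/1187 = 0.00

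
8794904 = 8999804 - 204900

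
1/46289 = 1/46289 = 0.00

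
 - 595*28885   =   - 17186575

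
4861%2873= 1988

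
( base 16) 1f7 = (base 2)111110111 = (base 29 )HA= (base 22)10j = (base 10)503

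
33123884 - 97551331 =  - 64427447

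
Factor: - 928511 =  - 19^1*48869^1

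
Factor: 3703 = 7^1*23^2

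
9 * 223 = 2007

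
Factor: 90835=5^1*37^1*491^1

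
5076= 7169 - 2093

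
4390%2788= 1602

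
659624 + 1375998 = 2035622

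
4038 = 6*673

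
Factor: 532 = 2^2*7^1*19^1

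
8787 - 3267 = 5520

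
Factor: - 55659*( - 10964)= 2^2*3^1*2741^1*18553^1 = 610245276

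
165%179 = 165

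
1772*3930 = 6963960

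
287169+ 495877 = 783046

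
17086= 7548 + 9538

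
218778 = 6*36463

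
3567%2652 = 915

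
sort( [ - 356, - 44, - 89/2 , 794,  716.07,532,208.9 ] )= [ - 356 ,  -  89/2 , - 44, 208.9 , 532, 716.07,794 ]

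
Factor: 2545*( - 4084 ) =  - 2^2*5^1*509^1*1021^1 = - 10393780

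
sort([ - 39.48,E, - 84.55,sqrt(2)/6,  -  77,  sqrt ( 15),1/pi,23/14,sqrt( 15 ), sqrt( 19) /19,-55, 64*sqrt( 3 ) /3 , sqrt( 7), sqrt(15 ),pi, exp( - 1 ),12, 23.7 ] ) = [ - 84.55, - 77, - 55, - 39.48, sqrt(19)/19,sqrt( 2 )/6, 1/pi , exp( - 1), 23/14,sqrt( 7), E, pi,sqrt( 15),sqrt( 15),sqrt(15 ),12, 23.7 , 64  *sqrt ( 3 ) /3]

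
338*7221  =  2440698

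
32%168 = 32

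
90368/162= 45184/81 = 557.83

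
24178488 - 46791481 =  - 22612993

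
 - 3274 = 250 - 3524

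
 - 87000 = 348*( - 250) 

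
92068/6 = 15344+2/3 = 15344.67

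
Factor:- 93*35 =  - 3^1  *  5^1*7^1 *31^1= - 3255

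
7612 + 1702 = 9314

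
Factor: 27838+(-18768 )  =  2^1 * 5^1*907^1 = 9070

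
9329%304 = 209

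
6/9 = 2/3 = 0.67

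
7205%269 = 211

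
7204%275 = 54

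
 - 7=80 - 87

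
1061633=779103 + 282530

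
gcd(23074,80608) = 2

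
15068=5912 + 9156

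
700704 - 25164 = 675540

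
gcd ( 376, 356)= 4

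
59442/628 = 94 + 205/314 = 94.65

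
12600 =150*84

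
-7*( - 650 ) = 4550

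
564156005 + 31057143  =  595213148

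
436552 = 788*554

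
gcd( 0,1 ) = 1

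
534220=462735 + 71485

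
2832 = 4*708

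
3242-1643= 1599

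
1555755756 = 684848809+870906947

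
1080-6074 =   -  4994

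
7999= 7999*1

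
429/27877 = 429/27877=   0.02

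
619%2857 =619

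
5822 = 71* 82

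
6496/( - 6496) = - 1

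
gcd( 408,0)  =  408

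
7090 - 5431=1659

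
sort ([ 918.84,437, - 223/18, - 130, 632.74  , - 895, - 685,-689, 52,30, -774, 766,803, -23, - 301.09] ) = [  -  895, - 774,-689, - 685,-301.09,  -  130 , - 23,-223/18, 30, 52, 437, 632.74,  766, 803,918.84]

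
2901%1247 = 407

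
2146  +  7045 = 9191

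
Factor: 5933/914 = 2^( - 1 )*17^1*349^1* 457^(-1) 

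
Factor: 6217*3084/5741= 2^2*3^1 *257^1*5741^ ( - 1)*6217^1= 19173228/5741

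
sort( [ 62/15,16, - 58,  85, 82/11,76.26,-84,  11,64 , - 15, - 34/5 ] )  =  [- 84, - 58,  -  15, - 34/5,62/15,82/11,  11, 16,  64, 76.26, 85]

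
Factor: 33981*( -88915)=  - 3^1*5^1*47^1*241^1*17783^1 = - 3021420615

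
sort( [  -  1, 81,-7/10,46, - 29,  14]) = [ - 29, -1,-7/10 , 14,46,81 ]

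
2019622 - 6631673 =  - 4612051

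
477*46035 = 21958695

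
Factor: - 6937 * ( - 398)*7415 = 20472266290= 2^1*5^1*7^1 *199^1 *991^1*1483^1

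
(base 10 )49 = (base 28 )1L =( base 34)1F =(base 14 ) 37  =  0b110001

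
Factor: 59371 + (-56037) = 3334 = 2^1*1667^1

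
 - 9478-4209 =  - 13687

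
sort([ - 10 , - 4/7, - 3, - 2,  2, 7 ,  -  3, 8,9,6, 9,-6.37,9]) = [ - 10, - 6.37, - 3, - 3,  -  2, - 4/7, 2, 6,7,8,9,9,9 ]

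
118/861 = 118/861   =  0.14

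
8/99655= 8/99655  =  0.00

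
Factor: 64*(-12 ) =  - 2^8*3^1 = - 768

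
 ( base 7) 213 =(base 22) 4K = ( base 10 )108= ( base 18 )60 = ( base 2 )1101100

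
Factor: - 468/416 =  - 9/8  =  - 2^(-3 )*3^2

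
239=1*239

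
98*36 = 3528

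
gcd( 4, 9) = 1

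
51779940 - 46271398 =5508542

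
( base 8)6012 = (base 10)3082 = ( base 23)5J0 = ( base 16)C0A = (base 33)2RD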